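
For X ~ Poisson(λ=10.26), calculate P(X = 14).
0.057517

We have X ~ Poisson(λ=10.26).

For a Poisson distribution, the PMF gives us the probability of each outcome.

Using the PMF formula:
P(X = 14) = 0.057517

Rounded to 4 decimal places: 0.0575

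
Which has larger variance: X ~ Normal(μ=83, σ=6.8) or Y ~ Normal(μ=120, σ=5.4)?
X has larger variance (46.2400 > 29.1600)

Compute the variance for each distribution:

X ~ Normal(μ=83, σ=6.8):
Var(X) = 46.2400

Y ~ Normal(μ=120, σ=5.4):
Var(Y) = 29.1600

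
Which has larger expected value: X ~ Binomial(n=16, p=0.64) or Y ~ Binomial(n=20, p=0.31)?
X has larger mean (10.2400 > 6.2000)

Compute the expected value for each distribution:

X ~ Binomial(n=16, p=0.64):
E[X] = 10.2400

Y ~ Binomial(n=20, p=0.31):
E[Y] = 6.2000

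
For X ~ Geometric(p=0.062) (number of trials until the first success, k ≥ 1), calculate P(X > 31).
0.137495

We have X ~ Geometric(p=0.062) (number of trials until the first success, k ≥ 1).

P(X > 31) = 1 - P(X ≤ 31)
                = 1 - F(31)
                = 1 - 0.862505
                = 0.137495

So there's approximately a 13.7% chance that X exceeds 31.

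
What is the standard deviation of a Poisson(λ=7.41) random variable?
2.7221

We have X ~ Poisson(λ=7.41).

For a Poisson distribution with λ=7.41:
σ = √Var(X) = 2.7221

The standard deviation is the square root of the variance.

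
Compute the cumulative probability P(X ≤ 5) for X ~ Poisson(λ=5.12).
0.594915

We have X ~ Poisson(λ=5.12).

The CDF gives us P(X ≤ k).

Using the CDF:
P(X ≤ 5) = 0.594915

This means there's approximately a 59.5% chance that X is at most 5.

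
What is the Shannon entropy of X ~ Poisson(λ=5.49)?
2.2532 nats

We have X ~ Poisson(λ=5.49).

The Shannon entropy measures the uncertainty or information content of the distribution.

For a Poisson distribution with λ=5.49:
H(X) = 2.2532 nats

(In bits, this would be 3.2507 bits.)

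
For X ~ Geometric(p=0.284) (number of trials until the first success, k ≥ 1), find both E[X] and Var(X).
E[X] = 3.5211, Var(X) = 8.8772

We have X ~ Geometric(p=0.284) (number of trials until the first success, k ≥ 1).

For a Geometric distribution with p=0.284 (number of trials until the first success, k ≥ 1):

Expected value:
E[X] = 3.5211

Variance:
Var(X) = 8.8772

Standard deviation:
σ = √Var(X) = 2.9795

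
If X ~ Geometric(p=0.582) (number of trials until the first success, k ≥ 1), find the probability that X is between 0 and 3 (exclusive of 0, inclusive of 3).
0.926965

We have X ~ Geometric(p=0.582) (number of trials until the first success, k ≥ 1).

To find P(0 < X ≤ 3), we use:
P(0 < X ≤ 3) = P(X ≤ 3) - P(X ≤ 0)
                 = F(3) - F(0)
                 = 0.926965 - 0.000000
                 = 0.926965

So there's approximately a 92.7% chance that X falls in this range.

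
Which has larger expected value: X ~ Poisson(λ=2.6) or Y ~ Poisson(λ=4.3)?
Y has larger mean (4.3000 > 2.6000)

Compute the expected value for each distribution:

X ~ Poisson(λ=2.6):
E[X] = 2.6000

Y ~ Poisson(λ=4.3):
E[Y] = 4.3000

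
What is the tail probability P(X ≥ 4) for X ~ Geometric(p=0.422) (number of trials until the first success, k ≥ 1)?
0.193101

We have X ~ Geometric(p=0.422) (number of trials until the first success, k ≥ 1).

For discrete distributions, P(X ≥ 4) = 1 - P(X ≤ 3).

P(X ≤ 3) = 0.806899
P(X ≥ 4) = 1 - 0.806899 = 0.193101

So there's approximately a 19.3% chance that X is at least 4.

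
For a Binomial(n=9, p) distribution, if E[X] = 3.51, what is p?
p = 0.39

For a Binomial(n, p) distribution:
E[X] = n × p

Given n = 9 and E[X] = 3.51:
3.51 = 9 × p
p = 3.51 / 9 = 0.39

Verification: Binomial(9, 0.39) has E[X] = 3.51 ✓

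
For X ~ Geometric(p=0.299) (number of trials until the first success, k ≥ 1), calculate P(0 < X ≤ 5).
0.830726

We have X ~ Geometric(p=0.299) (number of trials until the first success, k ≥ 1).

To find P(0 < X ≤ 5), we use:
P(0 < X ≤ 5) = P(X ≤ 5) - P(X ≤ 0)
                 = F(5) - F(0)
                 = 0.830726 - 0.000000
                 = 0.830726

So there's approximately a 83.1% chance that X falls in this range.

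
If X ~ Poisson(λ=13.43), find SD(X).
3.6647

We have X ~ Poisson(λ=13.43).

For a Poisson distribution with λ=13.43:
σ = √Var(X) = 3.6647

The standard deviation is the square root of the variance.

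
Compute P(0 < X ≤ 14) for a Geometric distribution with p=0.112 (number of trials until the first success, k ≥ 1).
0.810425

We have X ~ Geometric(p=0.112) (number of trials until the first success, k ≥ 1).

To find P(0 < X ≤ 14), we use:
P(0 < X ≤ 14) = P(X ≤ 14) - P(X ≤ 0)
                 = F(14) - F(0)
                 = 0.810425 - 0.000000
                 = 0.810425

So there's approximately a 81.0% chance that X falls in this range.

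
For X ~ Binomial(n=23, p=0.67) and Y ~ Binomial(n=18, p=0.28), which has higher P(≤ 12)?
Y has higher probability (P(Y ≤ 12) = 0.9999 > P(X ≤ 12) = 0.1005)

Compute P(≤ 12) for each distribution:

X ~ Binomial(n=23, p=0.67):
P(X ≤ 12) = 0.1005

Y ~ Binomial(n=18, p=0.28):
P(Y ≤ 12) = 0.9999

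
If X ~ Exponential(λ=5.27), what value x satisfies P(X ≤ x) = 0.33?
0.0760

We have X ~ Exponential(λ=5.27).

We want to find x such that P(X ≤ x) = 0.33.

This is the 33rd percentile, which means 33% of values fall below this point.

Using the inverse CDF (quantile function):
x = F⁻¹(0.33) = 0.0760

Verification: P(X ≤ 0.0760) = 0.33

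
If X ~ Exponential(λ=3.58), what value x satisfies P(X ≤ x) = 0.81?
0.4639

We have X ~ Exponential(λ=3.58).

We want to find x such that P(X ≤ x) = 0.81.

This is the 81st percentile, which means 81% of values fall below this point.

Using the inverse CDF (quantile function):
x = F⁻¹(0.81) = 0.4639

Verification: P(X ≤ 0.4639) = 0.81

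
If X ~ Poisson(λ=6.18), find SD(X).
2.4860

We have X ~ Poisson(λ=6.18).

For a Poisson distribution with λ=6.18:
σ = √Var(X) = 2.4860

The standard deviation is the square root of the variance.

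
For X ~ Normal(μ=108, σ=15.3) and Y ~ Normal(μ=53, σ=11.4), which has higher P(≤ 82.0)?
Y has higher probability (P(Y ≤ 82.0) = 0.9945 > P(X ≤ 82.0) = 0.0446)

Compute P(≤ 82.0) for each distribution:

X ~ Normal(μ=108, σ=15.3):
P(X ≤ 82.0) = 0.0446

Y ~ Normal(μ=53, σ=11.4):
P(Y ≤ 82.0) = 0.9945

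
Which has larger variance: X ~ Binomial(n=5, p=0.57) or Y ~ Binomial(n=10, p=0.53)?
Y has larger variance (2.4910 > 1.2255)

Compute the variance for each distribution:

X ~ Binomial(n=5, p=0.57):
Var(X) = 1.2255

Y ~ Binomial(n=10, p=0.53):
Var(Y) = 2.4910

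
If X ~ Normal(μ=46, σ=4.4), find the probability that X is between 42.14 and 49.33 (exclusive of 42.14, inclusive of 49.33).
0.585251

We have X ~ Normal(μ=46, σ=4.4).

To find P(42.14 < X ≤ 49.33), we use:
P(42.14 < X ≤ 49.33) = P(X ≤ 49.33) - P(X ≤ 42.14)
                 = F(49.33) - F(42.14)
                 = 0.775421 - 0.190169
                 = 0.585251

So there's approximately a 58.5% chance that X falls in this range.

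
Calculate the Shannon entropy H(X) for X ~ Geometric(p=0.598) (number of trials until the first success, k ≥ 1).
1.1268 nats

We have X ~ Geometric(p=0.598) (number of trials until the first success, k ≥ 1).

The Shannon entropy measures the uncertainty or information content of the distribution.

For a Geometric distribution with p=0.598 (number of trials until the first success, k ≥ 1):
H(X) = 1.1268 nats

(In bits, this would be 1.6256 bits.)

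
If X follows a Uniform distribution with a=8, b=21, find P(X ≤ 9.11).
0.085385

We have X ~ Uniform(a=8, b=21).

The CDF gives us P(X ≤ k).

Using the CDF:
P(X ≤ 9.11) = 0.085385

This means there's approximately a 8.5% chance that X is at most 9.11.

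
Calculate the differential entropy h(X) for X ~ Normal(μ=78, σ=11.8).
3.8870 nats

We have X ~ Normal(μ=78, σ=11.8).

The differential entropy measures the uncertainty or information content of the distribution.

For a Normal distribution with μ=78, σ=11.8:
h(X) = 3.8870 nats

(In bits, this would be 5.6078 bits.)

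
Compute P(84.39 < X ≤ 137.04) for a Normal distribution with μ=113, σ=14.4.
0.929013

We have X ~ Normal(μ=113, σ=14.4).

To find P(84.39 < X ≤ 137.04), we use:
P(84.39 < X ≤ 137.04) = P(X ≤ 137.04) - P(X ≤ 84.39)
                 = F(137.04) - F(84.39)
                 = 0.952485 - 0.023472
                 = 0.929013

So there's approximately a 92.9% chance that X falls in this range.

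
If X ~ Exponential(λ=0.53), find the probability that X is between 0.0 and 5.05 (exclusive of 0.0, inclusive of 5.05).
0.931196

We have X ~ Exponential(λ=0.53).

To find P(0.0 < X ≤ 5.05), we use:
P(0.0 < X ≤ 5.05) = P(X ≤ 5.05) - P(X ≤ 0.0)
                 = F(5.05) - F(0.0)
                 = 0.931196 - 0.000000
                 = 0.931196

So there's approximately a 93.1% chance that X falls in this range.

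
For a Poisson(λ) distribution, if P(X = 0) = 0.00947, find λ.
λ = 4.6596

For a Poisson(λ) distribution, the PMF at 0 is:
P(X = 0) = λ^0 e^(-λ) / 0! = e^(-λ)

Given P(X = 0) = 0.00947:
e^(-λ) = 0.00947
-λ = ln(0.00947)
λ = -ln(0.00947) = 4.6596

Verification: e^(-4.6596) = 0.00947 ✓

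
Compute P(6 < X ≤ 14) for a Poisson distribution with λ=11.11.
0.771716

We have X ~ Poisson(λ=11.11).

To find P(6 < X ≤ 14), we use:
P(6 < X ≤ 14) = P(X ≤ 14) - P(X ≤ 6)
                 = F(14) - F(6)
                 = 0.845922 - 0.074206
                 = 0.771716

So there's approximately a 77.2% chance that X falls in this range.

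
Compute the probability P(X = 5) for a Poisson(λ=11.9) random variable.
0.013504

We have X ~ Poisson(λ=11.9).

For a Poisson distribution, the PMF gives us the probability of each outcome.

Using the PMF formula:
P(X = 5) = 0.013504

Rounded to 4 decimal places: 0.0135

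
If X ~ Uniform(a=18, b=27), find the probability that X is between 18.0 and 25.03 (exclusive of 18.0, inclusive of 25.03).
0.781111

We have X ~ Uniform(a=18, b=27).

To find P(18.0 < X ≤ 25.03), we use:
P(18.0 < X ≤ 25.03) = P(X ≤ 25.03) - P(X ≤ 18.0)
                 = F(25.03) - F(18.0)
                 = 0.781111 - 0.000000
                 = 0.781111

So there's approximately a 78.1% chance that X falls in this range.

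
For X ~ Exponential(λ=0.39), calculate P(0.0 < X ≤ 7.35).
0.943102

We have X ~ Exponential(λ=0.39).

To find P(0.0 < X ≤ 7.35), we use:
P(0.0 < X ≤ 7.35) = P(X ≤ 7.35) - P(X ≤ 0.0)
                 = F(7.35) - F(0.0)
                 = 0.943102 - 0.000000
                 = 0.943102

So there's approximately a 94.3% chance that X falls in this range.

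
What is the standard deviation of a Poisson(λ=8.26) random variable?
2.8740

We have X ~ Poisson(λ=8.26).

For a Poisson distribution with λ=8.26:
σ = √Var(X) = 2.8740

The standard deviation is the square root of the variance.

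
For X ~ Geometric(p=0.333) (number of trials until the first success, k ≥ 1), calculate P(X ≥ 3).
0.444889

We have X ~ Geometric(p=0.333) (number of trials until the first success, k ≥ 1).

For discrete distributions, P(X ≥ 3) = 1 - P(X ≤ 2).

P(X ≤ 2) = 0.555111
P(X ≥ 3) = 1 - 0.555111 = 0.444889

So there's approximately a 44.5% chance that X is at least 3.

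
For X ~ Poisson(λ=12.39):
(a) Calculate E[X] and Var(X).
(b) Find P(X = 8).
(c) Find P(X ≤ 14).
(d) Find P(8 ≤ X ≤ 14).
(a) E[X] = 12.3900, Var(X) = 12.3900
(b) P(X = 8) = 0.057298
(c) P(X ≤ 14) = 0.735651
(d) P(8 ≤ X ≤ 14) = 0.661852

We have X ~ Poisson(λ=12.39).

(a) Moments:
E[X] = 12.3900
Var(X) = 12.3900
σ = √Var(X) = 3.5199

(b) Point probability using PMF:
P(X = 8) = 0.057298

(c) Cumulative probability using CDF:
P(X ≤ 14) = F(14) = 0.735651

(d) Range probability:
P(8 ≤ X ≤ 14) = P(X ≤ 14) - P(X ≤ 7)
                   = F(14) - F(7)
                   = 0.735651 - 0.073799
                   = 0.661852

This means approximately 66.2% of outcomes fall in the interval [8, 14].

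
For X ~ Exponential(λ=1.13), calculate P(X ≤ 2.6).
0.947028

We have X ~ Exponential(λ=1.13).

The CDF gives us P(X ≤ k).

Using the CDF:
P(X ≤ 2.6) = 0.947028

This means there's approximately a 94.7% chance that X is at most 2.6.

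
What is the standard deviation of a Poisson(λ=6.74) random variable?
2.5962

We have X ~ Poisson(λ=6.74).

For a Poisson distribution with λ=6.74:
σ = √Var(X) = 2.5962

The standard deviation is the square root of the variance.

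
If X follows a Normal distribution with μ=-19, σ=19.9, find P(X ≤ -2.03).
0.803105

We have X ~ Normal(μ=-19, σ=19.9).

The CDF gives us P(X ≤ k).

Using the CDF:
P(X ≤ -2.03) = 0.803105

This means there's approximately a 80.3% chance that X is at most -2.03.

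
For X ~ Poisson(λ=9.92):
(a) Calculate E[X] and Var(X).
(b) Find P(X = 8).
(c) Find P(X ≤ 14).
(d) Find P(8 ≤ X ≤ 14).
(a) E[X] = 9.9200, Var(X) = 9.9200
(b) P(X = 8) = 0.114386
(c) P(X ≤ 14) = 0.920641
(d) P(8 ≤ X ≤ 14) = 0.693128

We have X ~ Poisson(λ=9.92).

(a) Moments:
E[X] = 9.9200
Var(X) = 9.9200
σ = √Var(X) = 3.1496

(b) Point probability using PMF:
P(X = 8) = 0.114386

(c) Cumulative probability using CDF:
P(X ≤ 14) = F(14) = 0.920641

(d) Range probability:
P(8 ≤ X ≤ 14) = P(X ≤ 14) - P(X ≤ 7)
                   = F(14) - F(7)
                   = 0.920641 - 0.227514
                   = 0.693128

This means approximately 69.3% of outcomes fall in the interval [8, 14].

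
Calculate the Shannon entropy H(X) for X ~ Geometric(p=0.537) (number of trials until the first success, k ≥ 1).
1.2857 nats

We have X ~ Geometric(p=0.537) (number of trials until the first success, k ≥ 1).

The Shannon entropy measures the uncertainty or information content of the distribution.

For a Geometric distribution with p=0.537 (number of trials until the first success, k ≥ 1):
H(X) = 1.2857 nats

(In bits, this would be 1.8548 bits.)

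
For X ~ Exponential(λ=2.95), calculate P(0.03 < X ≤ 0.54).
0.711988

We have X ~ Exponential(λ=2.95).

To find P(0.03 < X ≤ 0.54), we use:
P(0.03 < X ≤ 0.54) = P(X ≤ 0.54) - P(X ≤ 0.03)
                 = F(0.54) - F(0.03)
                 = 0.796685 - 0.084697
                 = 0.711988

So there's approximately a 71.2% chance that X falls in this range.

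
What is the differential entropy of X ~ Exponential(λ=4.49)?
-0.5019 nats

We have X ~ Exponential(λ=4.49).

The differential entropy measures the uncertainty or information content of the distribution.

For an Exponential distribution with λ=4.49:
h(X) = -0.5019 nats

(In bits, this would be -0.7240 bits.)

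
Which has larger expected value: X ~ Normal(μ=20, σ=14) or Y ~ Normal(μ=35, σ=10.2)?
Y has larger mean (35.0000 > 20.0000)

Compute the expected value for each distribution:

X ~ Normal(μ=20, σ=14):
E[X] = 20.0000

Y ~ Normal(μ=35, σ=10.2):
E[Y] = 35.0000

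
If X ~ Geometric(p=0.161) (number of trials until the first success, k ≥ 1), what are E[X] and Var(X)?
E[X] = 6.2112, Var(X) = 32.3676

We have X ~ Geometric(p=0.161) (number of trials until the first success, k ≥ 1).

For a Geometric distribution with p=0.161 (number of trials until the first success, k ≥ 1):

Expected value:
E[X] = 6.2112

Variance:
Var(X) = 32.3676

Standard deviation:
σ = √Var(X) = 5.6893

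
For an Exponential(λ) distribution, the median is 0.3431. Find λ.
λ = 2.0202

For X ~ Exponential(λ), the CDF is F(x) = 1 - e^(-λx).
The median m satisfies F(m) = 0.5:
1 - e^(-λm) = 0.5
e^(-λm) = 0.5
λm = ln(2)
m = ln(2) / λ

Given m = 0.3431:
λ = ln(2) / 0.3431 = 0.693147 / 0.3431 = 2.0202

Verification: ln(2) / 2.0202 = 0.3431 ✓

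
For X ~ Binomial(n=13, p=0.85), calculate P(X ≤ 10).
0.308036

We have X ~ Binomial(n=13, p=0.85).

The CDF gives us P(X ≤ k).

Using the CDF:
P(X ≤ 10) = 0.308036

This means there's approximately a 30.8% chance that X is at most 10.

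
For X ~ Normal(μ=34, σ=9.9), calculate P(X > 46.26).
0.107787

We have X ~ Normal(μ=34, σ=9.9).

P(X > 46.26) = 1 - P(X ≤ 46.26)
                = 1 - F(46.26)
                = 1 - 0.892213
                = 0.107787

So there's approximately a 10.8% chance that X exceeds 46.26.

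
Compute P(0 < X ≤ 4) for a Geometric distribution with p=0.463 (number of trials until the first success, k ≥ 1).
0.916843

We have X ~ Geometric(p=0.463) (number of trials until the first success, k ≥ 1).

To find P(0 < X ≤ 4), we use:
P(0 < X ≤ 4) = P(X ≤ 4) - P(X ≤ 0)
                 = F(4) - F(0)
                 = 0.916843 - 0.000000
                 = 0.916843

So there's approximately a 91.7% chance that X falls in this range.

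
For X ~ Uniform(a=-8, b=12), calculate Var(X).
33.3333

We have X ~ Uniform(a=-8, b=12).

For a Uniform distribution with a=-8, b=12:
Var(X) = 33.3333

The variance measures the spread of the distribution around the mean.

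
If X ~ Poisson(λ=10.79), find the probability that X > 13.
0.199646

We have X ~ Poisson(λ=10.79).

P(X > 13) = 1 - P(X ≤ 13)
                = 1 - F(13)
                = 1 - 0.800354
                = 0.199646

So there's approximately a 20.0% chance that X exceeds 13.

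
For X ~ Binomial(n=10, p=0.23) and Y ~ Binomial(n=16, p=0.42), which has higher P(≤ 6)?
X has higher probability (P(X ≤ 6) = 0.9979 > P(Y ≤ 6) = 0.4613)

Compute P(≤ 6) for each distribution:

X ~ Binomial(n=10, p=0.23):
P(X ≤ 6) = 0.9979

Y ~ Binomial(n=16, p=0.42):
P(Y ≤ 6) = 0.4613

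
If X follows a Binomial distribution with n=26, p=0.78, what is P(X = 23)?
0.091289

We have X ~ Binomial(n=26, p=0.78).

For a Binomial distribution, the PMF gives us the probability of each outcome.

Using the PMF formula:
P(X = 23) = 0.091289

Rounded to 4 decimal places: 0.0913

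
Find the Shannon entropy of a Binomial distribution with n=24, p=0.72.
2.2033 nats

We have X ~ Binomial(n=24, p=0.72).

The Shannon entropy measures the uncertainty or information content of the distribution.

For a Binomial distribution with n=24, p=0.72:
H(X) = 2.2033 nats

(In bits, this would be 3.1787 bits.)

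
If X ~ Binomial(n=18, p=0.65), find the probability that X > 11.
0.549103

We have X ~ Binomial(n=18, p=0.65).

P(X > 11) = 1 - P(X ≤ 11)
                = 1 - F(11)
                = 1 - 0.450897
                = 0.549103

So there's approximately a 54.9% chance that X exceeds 11.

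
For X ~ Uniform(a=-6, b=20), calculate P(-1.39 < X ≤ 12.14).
0.520385

We have X ~ Uniform(a=-6, b=20).

To find P(-1.39 < X ≤ 12.14), we use:
P(-1.39 < X ≤ 12.14) = P(X ≤ 12.14) - P(X ≤ -1.39)
                 = F(12.14) - F(-1.39)
                 = 0.697692 - 0.177308
                 = 0.520385

So there's approximately a 52.0% chance that X falls in this range.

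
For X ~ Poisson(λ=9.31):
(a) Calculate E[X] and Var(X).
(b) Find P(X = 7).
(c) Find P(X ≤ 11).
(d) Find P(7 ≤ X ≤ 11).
(a) E[X] = 9.3100, Var(X) = 9.3100
(b) P(X = 7) = 0.108877
(c) P(X ≤ 11) = 0.771940
(d) P(7 ≤ X ≤ 11) = 0.591956

We have X ~ Poisson(λ=9.31).

(a) Moments:
E[X] = 9.3100
Var(X) = 9.3100
σ = √Var(X) = 3.0512

(b) Point probability using PMF:
P(X = 7) = 0.108877

(c) Cumulative probability using CDF:
P(X ≤ 11) = F(11) = 0.771940

(d) Range probability:
P(7 ≤ X ≤ 11) = P(X ≤ 11) - P(X ≤ 6)
                   = F(11) - F(6)
                   = 0.771940 - 0.179983
                   = 0.591956

This means approximately 59.2% of outcomes fall in the interval [7, 11].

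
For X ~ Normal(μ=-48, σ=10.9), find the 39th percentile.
-51.0446

We have X ~ Normal(μ=-48, σ=10.9).

We want to find x such that P(X ≤ x) = 0.39.

This is the 39th percentile, which means 39% of values fall below this point.

Using the inverse CDF (quantile function):
x = F⁻¹(0.39) = -51.0446

Verification: P(X ≤ -51.0446) = 0.39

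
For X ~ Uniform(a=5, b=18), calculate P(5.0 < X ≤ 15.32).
0.793846

We have X ~ Uniform(a=5, b=18).

To find P(5.0 < X ≤ 15.32), we use:
P(5.0 < X ≤ 15.32) = P(X ≤ 15.32) - P(X ≤ 5.0)
                 = F(15.32) - F(5.0)
                 = 0.793846 - 0.000000
                 = 0.793846

So there's approximately a 79.4% chance that X falls in this range.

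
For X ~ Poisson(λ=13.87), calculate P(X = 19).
0.038967

We have X ~ Poisson(λ=13.87).

For a Poisson distribution, the PMF gives us the probability of each outcome.

Using the PMF formula:
P(X = 19) = 0.038967

Rounded to 4 decimal places: 0.0390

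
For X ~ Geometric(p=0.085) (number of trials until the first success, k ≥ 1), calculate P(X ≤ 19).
0.815073

We have X ~ Geometric(p=0.085) (number of trials until the first success, k ≥ 1).

The CDF gives us P(X ≤ k).

Using the CDF:
P(X ≤ 19) = 0.815073

This means there's approximately a 81.5% chance that X is at most 19.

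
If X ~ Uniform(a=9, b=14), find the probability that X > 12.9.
0.220000

We have X ~ Uniform(a=9, b=14).

P(X > 12.9) = 1 - P(X ≤ 12.9)
                = 1 - F(12.9)
                = 1 - 0.780000
                = 0.220000

So there's approximately a 22.0% chance that X exceeds 12.9.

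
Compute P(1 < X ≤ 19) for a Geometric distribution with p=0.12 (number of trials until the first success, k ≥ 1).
0.791860

We have X ~ Geometric(p=0.12) (number of trials until the first success, k ≥ 1).

To find P(1 < X ≤ 19), we use:
P(1 < X ≤ 19) = P(X ≤ 19) - P(X ≤ 1)
                 = F(19) - F(1)
                 = 0.911860 - 0.120000
                 = 0.791860

So there's approximately a 79.2% chance that X falls in this range.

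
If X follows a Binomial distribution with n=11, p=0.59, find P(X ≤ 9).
0.973933

We have X ~ Binomial(n=11, p=0.59).

The CDF gives us P(X ≤ k).

Using the CDF:
P(X ≤ 9) = 0.973933

This means there's approximately a 97.4% chance that X is at most 9.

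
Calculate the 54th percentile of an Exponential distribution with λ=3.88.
0.2001

We have X ~ Exponential(λ=3.88).

We want to find x such that P(X ≤ x) = 0.54.

This is the 54th percentile, which means 54% of values fall below this point.

Using the inverse CDF (quantile function):
x = F⁻¹(0.54) = 0.2001

Verification: P(X ≤ 0.2001) = 0.54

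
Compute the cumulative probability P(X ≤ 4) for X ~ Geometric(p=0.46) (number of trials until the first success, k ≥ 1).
0.914969

We have X ~ Geometric(p=0.46) (number of trials until the first success, k ≥ 1).

The CDF gives us P(X ≤ k).

Using the CDF:
P(X ≤ 4) = 0.914969

This means there's approximately a 91.5% chance that X is at most 4.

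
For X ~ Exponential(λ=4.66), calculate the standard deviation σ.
0.2146

We have X ~ Exponential(λ=4.66).

For an Exponential distribution with λ=4.66:
σ = √Var(X) = 0.2146

The standard deviation is the square root of the variance.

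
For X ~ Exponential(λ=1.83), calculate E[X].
0.5464

We have X ~ Exponential(λ=1.83).

For an Exponential distribution with λ=1.83:
E[X] = 0.5464

This is the expected (average) value of X.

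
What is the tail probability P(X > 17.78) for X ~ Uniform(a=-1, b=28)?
0.352414

We have X ~ Uniform(a=-1, b=28).

P(X > 17.78) = 1 - P(X ≤ 17.78)
                = 1 - F(17.78)
                = 1 - 0.647586
                = 0.352414

So there's approximately a 35.2% chance that X exceeds 17.78.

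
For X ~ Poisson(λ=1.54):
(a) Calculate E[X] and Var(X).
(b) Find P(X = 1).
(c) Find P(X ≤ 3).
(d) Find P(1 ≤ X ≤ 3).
(a) E[X] = 1.5400, Var(X) = 1.5400
(b) P(X = 1) = 0.330147
(c) P(X ≤ 3) = 0.929237
(d) P(1 ≤ X ≤ 3) = 0.714856

We have X ~ Poisson(λ=1.54).

(a) Moments:
E[X] = 1.5400
Var(X) = 1.5400
σ = √Var(X) = 1.2410

(b) Point probability using PMF:
P(X = 1) = 0.330147

(c) Cumulative probability using CDF:
P(X ≤ 3) = F(3) = 0.929237

(d) Range probability:
P(1 ≤ X ≤ 3) = P(X ≤ 3) - P(X ≤ 0)
                   = F(3) - F(0)
                   = 0.929237 - 0.214381
                   = 0.714856

This means approximately 71.5% of outcomes fall in the interval [1, 3].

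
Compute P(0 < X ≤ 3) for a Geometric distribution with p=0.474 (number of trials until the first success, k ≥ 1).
0.854468

We have X ~ Geometric(p=0.474) (number of trials until the first success, k ≥ 1).

To find P(0 < X ≤ 3), we use:
P(0 < X ≤ 3) = P(X ≤ 3) - P(X ≤ 0)
                 = F(3) - F(0)
                 = 0.854468 - 0.000000
                 = 0.854468

So there's approximately a 85.4% chance that X falls in this range.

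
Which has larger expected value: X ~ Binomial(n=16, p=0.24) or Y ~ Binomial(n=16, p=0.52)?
Y has larger mean (8.3200 > 3.8400)

Compute the expected value for each distribution:

X ~ Binomial(n=16, p=0.24):
E[X] = 3.8400

Y ~ Binomial(n=16, p=0.52):
E[Y] = 8.3200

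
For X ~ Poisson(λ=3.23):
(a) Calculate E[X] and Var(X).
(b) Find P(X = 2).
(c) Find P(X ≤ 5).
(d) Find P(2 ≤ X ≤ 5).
(a) E[X] = 3.2300, Var(X) = 3.2300
(b) P(X = 2) = 0.206350
(c) P(X ≤ 5) = 0.891144
(d) P(2 ≤ X ≤ 5) = 0.723816

We have X ~ Poisson(λ=3.23).

(a) Moments:
E[X] = 3.2300
Var(X) = 3.2300
σ = √Var(X) = 1.7972

(b) Point probability using PMF:
P(X = 2) = 0.206350

(c) Cumulative probability using CDF:
P(X ≤ 5) = F(5) = 0.891144

(d) Range probability:
P(2 ≤ X ≤ 5) = P(X ≤ 5) - P(X ≤ 1)
                   = F(5) - F(1)
                   = 0.891144 - 0.167328
                   = 0.723816

This means approximately 72.4% of outcomes fall in the interval [2, 5].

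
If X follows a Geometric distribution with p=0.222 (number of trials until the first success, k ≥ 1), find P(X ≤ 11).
0.936791

We have X ~ Geometric(p=0.222) (number of trials until the first success, k ≥ 1).

The CDF gives us P(X ≤ k).

Using the CDF:
P(X ≤ 11) = 0.936791

This means there's approximately a 93.7% chance that X is at most 11.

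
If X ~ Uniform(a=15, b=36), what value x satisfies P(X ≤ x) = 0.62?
28.0200

We have X ~ Uniform(a=15, b=36).

We want to find x such that P(X ≤ x) = 0.62.

This is the 62nd percentile, which means 62% of values fall below this point.

Using the inverse CDF (quantile function):
x = F⁻¹(0.62) = 28.0200

Verification: P(X ≤ 28.0200) = 0.62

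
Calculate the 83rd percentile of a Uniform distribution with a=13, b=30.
27.1100

We have X ~ Uniform(a=13, b=30).

We want to find x such that P(X ≤ x) = 0.83.

This is the 83rd percentile, which means 83% of values fall below this point.

Using the inverse CDF (quantile function):
x = F⁻¹(0.83) = 27.1100

Verification: P(X ≤ 27.1100) = 0.83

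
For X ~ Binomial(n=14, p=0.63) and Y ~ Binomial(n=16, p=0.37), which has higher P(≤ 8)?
Y has higher probability (P(Y ≤ 8) = 0.9074 > P(X ≤ 8) = 0.4208)

Compute P(≤ 8) for each distribution:

X ~ Binomial(n=14, p=0.63):
P(X ≤ 8) = 0.4208

Y ~ Binomial(n=16, p=0.37):
P(Y ≤ 8) = 0.9074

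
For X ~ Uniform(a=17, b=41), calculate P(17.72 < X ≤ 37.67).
0.831250

We have X ~ Uniform(a=17, b=41).

To find P(17.72 < X ≤ 37.67), we use:
P(17.72 < X ≤ 37.67) = P(X ≤ 37.67) - P(X ≤ 17.72)
                 = F(37.67) - F(17.72)
                 = 0.861250 - 0.030000
                 = 0.831250

So there's approximately a 83.1% chance that X falls in this range.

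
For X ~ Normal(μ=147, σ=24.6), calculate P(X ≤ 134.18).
0.301135

We have X ~ Normal(μ=147, σ=24.6).

The CDF gives us P(X ≤ k).

Using the CDF:
P(X ≤ 134.18) = 0.301135

This means there's approximately a 30.1% chance that X is at most 134.18.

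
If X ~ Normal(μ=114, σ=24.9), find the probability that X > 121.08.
0.388076

We have X ~ Normal(μ=114, σ=24.9).

P(X > 121.08) = 1 - P(X ≤ 121.08)
                = 1 - F(121.08)
                = 1 - 0.611924
                = 0.388076

So there's approximately a 38.8% chance that X exceeds 121.08.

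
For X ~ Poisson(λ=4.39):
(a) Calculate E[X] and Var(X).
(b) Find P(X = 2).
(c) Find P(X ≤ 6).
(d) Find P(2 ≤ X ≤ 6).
(a) E[X] = 4.3900, Var(X) = 4.3900
(b) P(X = 2) = 0.119494
(c) P(X ≤ 6) = 0.844880
(d) P(2 ≤ X ≤ 6) = 0.778040

We have X ~ Poisson(λ=4.39).

(a) Moments:
E[X] = 4.3900
Var(X) = 4.3900
σ = √Var(X) = 2.0952

(b) Point probability using PMF:
P(X = 2) = 0.119494

(c) Cumulative probability using CDF:
P(X ≤ 6) = F(6) = 0.844880

(d) Range probability:
P(2 ≤ X ≤ 6) = P(X ≤ 6) - P(X ≤ 1)
                   = F(6) - F(1)
                   = 0.844880 - 0.066840
                   = 0.778040

This means approximately 77.8% of outcomes fall in the interval [2, 6].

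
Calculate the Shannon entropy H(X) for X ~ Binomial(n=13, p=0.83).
1.6907 nats

We have X ~ Binomial(n=13, p=0.83).

The Shannon entropy measures the uncertainty or information content of the distribution.

For a Binomial distribution with n=13, p=0.83:
H(X) = 1.6907 nats

(In bits, this would be 2.4391 bits.)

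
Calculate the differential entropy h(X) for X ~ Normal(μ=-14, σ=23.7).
4.5844 nats

We have X ~ Normal(μ=-14, σ=23.7).

The differential entropy measures the uncertainty or information content of the distribution.

For a Normal distribution with μ=-14, σ=23.7:
h(X) = 4.5844 nats

(In bits, this would be 6.6139 bits.)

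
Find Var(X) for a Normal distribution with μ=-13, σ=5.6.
31.3600

We have X ~ Normal(μ=-13, σ=5.6).

For a Normal distribution with μ=-13, σ=5.6:
Var(X) = 31.3600

The variance measures the spread of the distribution around the mean.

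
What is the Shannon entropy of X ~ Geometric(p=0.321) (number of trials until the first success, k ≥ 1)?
1.9552 nats

We have X ~ Geometric(p=0.321) (number of trials until the first success, k ≥ 1).

The Shannon entropy measures the uncertainty or information content of the distribution.

For a Geometric distribution with p=0.321 (number of trials until the first success, k ≥ 1):
H(X) = 1.9552 nats

(In bits, this would be 2.8208 bits.)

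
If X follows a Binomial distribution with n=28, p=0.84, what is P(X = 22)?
0.136429

We have X ~ Binomial(n=28, p=0.84).

For a Binomial distribution, the PMF gives us the probability of each outcome.

Using the PMF formula:
P(X = 22) = 0.136429

Rounded to 4 decimal places: 0.1364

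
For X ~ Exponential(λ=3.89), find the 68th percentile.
0.2929

We have X ~ Exponential(λ=3.89).

We want to find x such that P(X ≤ x) = 0.68.

This is the 68th percentile, which means 68% of values fall below this point.

Using the inverse CDF (quantile function):
x = F⁻¹(0.68) = 0.2929

Verification: P(X ≤ 0.2929) = 0.68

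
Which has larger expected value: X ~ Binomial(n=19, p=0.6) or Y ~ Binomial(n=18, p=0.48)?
X has larger mean (11.4000 > 8.6400)

Compute the expected value for each distribution:

X ~ Binomial(n=19, p=0.6):
E[X] = 11.4000

Y ~ Binomial(n=18, p=0.48):
E[Y] = 8.6400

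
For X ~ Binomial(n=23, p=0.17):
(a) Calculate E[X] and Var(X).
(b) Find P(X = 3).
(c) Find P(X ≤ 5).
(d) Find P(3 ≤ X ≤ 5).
(a) E[X] = 3.9100, Var(X) = 3.2453
(b) P(X = 3) = 0.209473
(c) P(X ≤ 5) = 0.815673
(d) P(3 ≤ X ≤ 5) = 0.590957

We have X ~ Binomial(n=23, p=0.17).

(a) Moments:
E[X] = 3.9100
Var(X) = 3.2453
σ = √Var(X) = 1.8015

(b) Point probability using PMF:
P(X = 3) = 0.209473

(c) Cumulative probability using CDF:
P(X ≤ 5) = F(5) = 0.815673

(d) Range probability:
P(3 ≤ X ≤ 5) = P(X ≤ 5) - P(X ≤ 2)
                   = F(5) - F(2)
                   = 0.815673 - 0.224716
                   = 0.590957

This means approximately 59.1% of outcomes fall in the interval [3, 5].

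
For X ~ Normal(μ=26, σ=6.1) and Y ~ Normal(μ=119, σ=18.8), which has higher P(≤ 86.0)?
X has higher probability (P(X ≤ 86.0) = 1.0000 > P(Y ≤ 86.0) = 0.0396)

Compute P(≤ 86.0) for each distribution:

X ~ Normal(μ=26, σ=6.1):
P(X ≤ 86.0) = 1.0000

Y ~ Normal(μ=119, σ=18.8):
P(Y ≤ 86.0) = 0.0396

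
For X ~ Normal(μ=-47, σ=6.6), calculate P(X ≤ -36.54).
0.943500

We have X ~ Normal(μ=-47, σ=6.6).

The CDF gives us P(X ≤ k).

Using the CDF:
P(X ≤ -36.54) = 0.943500

This means there's approximately a 94.3% chance that X is at most -36.54.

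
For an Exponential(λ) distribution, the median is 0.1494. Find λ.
λ = 4.6395

For X ~ Exponential(λ), the CDF is F(x) = 1 - e^(-λx).
The median m satisfies F(m) = 0.5:
1 - e^(-λm) = 0.5
e^(-λm) = 0.5
λm = ln(2)
m = ln(2) / λ

Given m = 0.1494:
λ = ln(2) / 0.1494 = 0.693147 / 0.1494 = 4.6395

Verification: ln(2) / 4.6395 = 0.1494 ✓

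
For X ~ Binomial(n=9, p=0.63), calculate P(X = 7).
0.194129

We have X ~ Binomial(n=9, p=0.63).

For a Binomial distribution, the PMF gives us the probability of each outcome.

Using the PMF formula:
P(X = 7) = 0.194129

Rounded to 4 decimal places: 0.1941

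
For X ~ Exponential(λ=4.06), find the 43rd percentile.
0.1385

We have X ~ Exponential(λ=4.06).

We want to find x such that P(X ≤ x) = 0.43.

This is the 43rd percentile, which means 43% of values fall below this point.

Using the inverse CDF (quantile function):
x = F⁻¹(0.43) = 0.1385

Verification: P(X ≤ 0.1385) = 0.43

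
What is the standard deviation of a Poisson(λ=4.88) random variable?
2.2091

We have X ~ Poisson(λ=4.88).

For a Poisson distribution with λ=4.88:
σ = √Var(X) = 2.2091

The standard deviation is the square root of the variance.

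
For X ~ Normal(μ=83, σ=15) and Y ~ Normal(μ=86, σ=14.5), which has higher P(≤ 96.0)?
X has higher probability (P(X ≤ 96.0) = 0.8069 > P(Y ≤ 96.0) = 0.7548)

Compute P(≤ 96.0) for each distribution:

X ~ Normal(μ=83, σ=15):
P(X ≤ 96.0) = 0.8069

Y ~ Normal(μ=86, σ=14.5):
P(Y ≤ 96.0) = 0.7548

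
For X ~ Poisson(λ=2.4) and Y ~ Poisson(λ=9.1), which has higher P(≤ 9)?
X has higher probability (P(X ≤ 9) = 0.9998 > P(Y ≤ 9) = 0.5742)

Compute P(≤ 9) for each distribution:

X ~ Poisson(λ=2.4):
P(X ≤ 9) = 0.9998

Y ~ Poisson(λ=9.1):
P(Y ≤ 9) = 0.5742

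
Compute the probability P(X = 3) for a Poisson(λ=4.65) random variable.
0.160228

We have X ~ Poisson(λ=4.65).

For a Poisson distribution, the PMF gives us the probability of each outcome.

Using the PMF formula:
P(X = 3) = 0.160228

Rounded to 4 decimal places: 0.1602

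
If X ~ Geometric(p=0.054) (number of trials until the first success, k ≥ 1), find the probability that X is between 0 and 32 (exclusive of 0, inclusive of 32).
0.830755

We have X ~ Geometric(p=0.054) (number of trials until the first success, k ≥ 1).

To find P(0 < X ≤ 32), we use:
P(0 < X ≤ 32) = P(X ≤ 32) - P(X ≤ 0)
                 = F(32) - F(0)
                 = 0.830755 - 0.000000
                 = 0.830755

So there's approximately a 83.1% chance that X falls in this range.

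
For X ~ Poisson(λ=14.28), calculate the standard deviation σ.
3.7789

We have X ~ Poisson(λ=14.28).

For a Poisson distribution with λ=14.28:
σ = √Var(X) = 3.7789

The standard deviation is the square root of the variance.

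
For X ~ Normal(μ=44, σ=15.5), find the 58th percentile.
47.1293

We have X ~ Normal(μ=44, σ=15.5).

We want to find x such that P(X ≤ x) = 0.58.

This is the 58th percentile, which means 58% of values fall below this point.

Using the inverse CDF (quantile function):
x = F⁻¹(0.58) = 47.1293

Verification: P(X ≤ 47.1293) = 0.58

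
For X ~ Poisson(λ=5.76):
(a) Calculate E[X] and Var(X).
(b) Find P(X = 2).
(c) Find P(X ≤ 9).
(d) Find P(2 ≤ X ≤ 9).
(a) E[X] = 5.7600, Var(X) = 5.7600
(b) P(X = 2) = 0.052273
(c) P(X ≤ 9) = 0.931608
(d) P(2 ≤ X ≤ 9) = 0.910306

We have X ~ Poisson(λ=5.76).

(a) Moments:
E[X] = 5.7600
Var(X) = 5.7600
σ = √Var(X) = 2.4000

(b) Point probability using PMF:
P(X = 2) = 0.052273

(c) Cumulative probability using CDF:
P(X ≤ 9) = F(9) = 0.931608

(d) Range probability:
P(2 ≤ X ≤ 9) = P(X ≤ 9) - P(X ≤ 1)
                   = F(9) - F(1)
                   = 0.931608 - 0.021302
                   = 0.910306

This means approximately 91.0% of outcomes fall in the interval [2, 9].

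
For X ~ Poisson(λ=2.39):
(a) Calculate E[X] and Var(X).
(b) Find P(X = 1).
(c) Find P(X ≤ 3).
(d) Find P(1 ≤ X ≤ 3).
(a) E[X] = 2.3900, Var(X) = 2.3900
(b) P(X = 1) = 0.218995
(c) P(X ≤ 3) = 0.780810
(d) P(1 ≤ X ≤ 3) = 0.689181

We have X ~ Poisson(λ=2.39).

(a) Moments:
E[X] = 2.3900
Var(X) = 2.3900
σ = √Var(X) = 1.5460

(b) Point probability using PMF:
P(X = 1) = 0.218995

(c) Cumulative probability using CDF:
P(X ≤ 3) = F(3) = 0.780810

(d) Range probability:
P(1 ≤ X ≤ 3) = P(X ≤ 3) - P(X ≤ 0)
                   = F(3) - F(0)
                   = 0.780810 - 0.091630
                   = 0.689181

This means approximately 68.9% of outcomes fall in the interval [1, 3].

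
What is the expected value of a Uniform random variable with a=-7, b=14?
3.5000

We have X ~ Uniform(a=-7, b=14).

For a Uniform distribution with a=-7, b=14:
E[X] = 3.5000

This is the expected (average) value of X.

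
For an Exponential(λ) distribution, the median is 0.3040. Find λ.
λ = 2.2801

For X ~ Exponential(λ), the CDF is F(x) = 1 - e^(-λx).
The median m satisfies F(m) = 0.5:
1 - e^(-λm) = 0.5
e^(-λm) = 0.5
λm = ln(2)
m = ln(2) / λ

Given m = 0.3040:
λ = ln(2) / 0.3040 = 0.693147 / 0.3040 = 2.2801

Verification: ln(2) / 2.2801 = 0.3040 ✓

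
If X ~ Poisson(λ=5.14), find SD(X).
2.2672

We have X ~ Poisson(λ=5.14).

For a Poisson distribution with λ=5.14:
σ = √Var(X) = 2.2672

The standard deviation is the square root of the variance.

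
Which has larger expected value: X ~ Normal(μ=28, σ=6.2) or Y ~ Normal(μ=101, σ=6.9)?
Y has larger mean (101.0000 > 28.0000)

Compute the expected value for each distribution:

X ~ Normal(μ=28, σ=6.2):
E[X] = 28.0000

Y ~ Normal(μ=101, σ=6.9):
E[Y] = 101.0000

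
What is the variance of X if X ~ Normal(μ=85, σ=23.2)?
538.2400

We have X ~ Normal(μ=85, σ=23.2).

For a Normal distribution with μ=85, σ=23.2:
Var(X) = 538.2400

The variance measures the spread of the distribution around the mean.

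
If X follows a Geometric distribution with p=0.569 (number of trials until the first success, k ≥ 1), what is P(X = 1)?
0.569000

We have X ~ Geometric(p=0.569) (number of trials until the first success, k ≥ 1).

For a Geometric distribution, the PMF gives us the probability of each outcome.

Using the PMF formula:
P(X = 1) = 0.569000

Rounded to 4 decimal places: 0.5690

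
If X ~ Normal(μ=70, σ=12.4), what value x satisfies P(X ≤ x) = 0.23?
60.8383

We have X ~ Normal(μ=70, σ=12.4).

We want to find x such that P(X ≤ x) = 0.23.

This is the 23rd percentile, which means 23% of values fall below this point.

Using the inverse CDF (quantile function):
x = F⁻¹(0.23) = 60.8383

Verification: P(X ≤ 60.8383) = 0.23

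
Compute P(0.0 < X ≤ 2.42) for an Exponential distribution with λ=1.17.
0.941070

We have X ~ Exponential(λ=1.17).

To find P(0.0 < X ≤ 2.42), we use:
P(0.0 < X ≤ 2.42) = P(X ≤ 2.42) - P(X ≤ 0.0)
                 = F(2.42) - F(0.0)
                 = 0.941070 - 0.000000
                 = 0.941070

So there's approximately a 94.1% chance that X falls in this range.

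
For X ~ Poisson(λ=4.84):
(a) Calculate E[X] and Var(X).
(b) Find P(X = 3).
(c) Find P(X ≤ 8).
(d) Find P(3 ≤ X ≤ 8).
(a) E[X] = 4.8400, Var(X) = 4.8400
(b) P(X = 3) = 0.149417
(c) P(X ≤ 8) = 0.941852
(d) P(3 ≤ X ≤ 8) = 0.803061

We have X ~ Poisson(λ=4.84).

(a) Moments:
E[X] = 4.8400
Var(X) = 4.8400
σ = √Var(X) = 2.2000

(b) Point probability using PMF:
P(X = 3) = 0.149417

(c) Cumulative probability using CDF:
P(X ≤ 8) = F(8) = 0.941852

(d) Range probability:
P(3 ≤ X ≤ 8) = P(X ≤ 8) - P(X ≤ 2)
                   = F(8) - F(2)
                   = 0.941852 - 0.138791
                   = 0.803061

This means approximately 80.3% of outcomes fall in the interval [3, 8].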